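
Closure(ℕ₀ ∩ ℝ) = ℕ₀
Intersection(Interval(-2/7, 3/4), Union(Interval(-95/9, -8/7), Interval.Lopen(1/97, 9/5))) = Interval.Lopen(1/97, 3/4)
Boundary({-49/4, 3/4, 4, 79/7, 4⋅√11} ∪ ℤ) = ℤ ∪ {-49/4, 3/4, 79/7, 4⋅√11}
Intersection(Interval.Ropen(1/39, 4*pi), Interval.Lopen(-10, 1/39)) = {1/39}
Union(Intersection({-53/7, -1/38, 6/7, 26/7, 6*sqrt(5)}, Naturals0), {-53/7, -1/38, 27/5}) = {-53/7, -1/38, 27/5}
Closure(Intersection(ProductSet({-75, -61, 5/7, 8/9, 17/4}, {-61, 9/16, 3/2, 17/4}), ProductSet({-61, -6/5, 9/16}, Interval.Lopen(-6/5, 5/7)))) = ProductSet({-61}, {9/16})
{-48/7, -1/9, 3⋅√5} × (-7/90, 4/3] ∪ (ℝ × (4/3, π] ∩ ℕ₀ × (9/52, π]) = (ℕ₀ × (4/3, π]) ∪ ({-48/7, -1/9, 3⋅√5} × (-7/90, 4/3])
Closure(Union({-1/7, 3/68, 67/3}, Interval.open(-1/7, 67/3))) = Interval(-1/7, 67/3)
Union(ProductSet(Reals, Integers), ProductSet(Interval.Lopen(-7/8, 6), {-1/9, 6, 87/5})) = Union(ProductSet(Interval.Lopen(-7/8, 6), {-1/9, 6, 87/5}), ProductSet(Reals, Integers))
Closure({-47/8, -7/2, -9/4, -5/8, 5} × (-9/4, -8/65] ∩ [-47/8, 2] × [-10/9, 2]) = {-47/8, -7/2, -9/4, -5/8} × [-10/9, -8/65]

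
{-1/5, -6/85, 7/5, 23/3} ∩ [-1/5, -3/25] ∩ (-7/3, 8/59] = {-1/5}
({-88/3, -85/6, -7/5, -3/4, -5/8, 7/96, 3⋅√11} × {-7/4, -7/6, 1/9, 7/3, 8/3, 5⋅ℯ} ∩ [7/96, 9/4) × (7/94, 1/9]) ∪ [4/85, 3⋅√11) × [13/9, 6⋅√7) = ({7/96} × {1/9}) ∪ ([4/85, 3⋅√11) × [13/9, 6⋅√7))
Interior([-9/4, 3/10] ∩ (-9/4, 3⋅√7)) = (-9/4, 3/10)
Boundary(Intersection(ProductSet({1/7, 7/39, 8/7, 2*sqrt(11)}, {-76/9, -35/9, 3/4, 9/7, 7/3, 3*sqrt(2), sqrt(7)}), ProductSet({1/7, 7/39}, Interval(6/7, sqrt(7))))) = ProductSet({1/7, 7/39}, {9/7, 7/3, sqrt(7)})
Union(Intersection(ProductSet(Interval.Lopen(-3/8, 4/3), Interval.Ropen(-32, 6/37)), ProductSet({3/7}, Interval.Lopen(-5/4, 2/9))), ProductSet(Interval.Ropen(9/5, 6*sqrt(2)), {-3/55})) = Union(ProductSet({3/7}, Interval.open(-5/4, 6/37)), ProductSet(Interval.Ropen(9/5, 6*sqrt(2)), {-3/55}))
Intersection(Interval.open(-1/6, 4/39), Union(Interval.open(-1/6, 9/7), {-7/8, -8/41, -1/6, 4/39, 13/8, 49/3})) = Interval.open(-1/6, 4/39)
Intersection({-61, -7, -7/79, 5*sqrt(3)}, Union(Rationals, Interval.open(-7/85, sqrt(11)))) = {-61, -7, -7/79}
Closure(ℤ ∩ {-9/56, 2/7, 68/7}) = ∅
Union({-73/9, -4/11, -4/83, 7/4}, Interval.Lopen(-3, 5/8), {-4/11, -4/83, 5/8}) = Union({-73/9, 7/4}, Interval.Lopen(-3, 5/8))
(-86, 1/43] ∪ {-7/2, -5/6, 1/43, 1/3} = (-86, 1/43] ∪ {1/3}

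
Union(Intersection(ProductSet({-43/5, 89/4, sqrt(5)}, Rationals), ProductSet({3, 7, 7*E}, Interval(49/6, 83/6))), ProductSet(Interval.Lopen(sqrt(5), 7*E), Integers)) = ProductSet(Interval.Lopen(sqrt(5), 7*E), Integers)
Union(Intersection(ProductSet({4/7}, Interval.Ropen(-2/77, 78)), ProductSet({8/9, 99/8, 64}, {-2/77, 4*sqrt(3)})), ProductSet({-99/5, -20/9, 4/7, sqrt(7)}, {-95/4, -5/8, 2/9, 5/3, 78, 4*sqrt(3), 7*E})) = ProductSet({-99/5, -20/9, 4/7, sqrt(7)}, {-95/4, -5/8, 2/9, 5/3, 78, 4*sqrt(3), 7*E})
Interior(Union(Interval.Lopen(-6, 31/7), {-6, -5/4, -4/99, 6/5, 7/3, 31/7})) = Interval.open(-6, 31/7)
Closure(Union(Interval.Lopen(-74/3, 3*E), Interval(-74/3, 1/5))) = Interval(-74/3, 3*E)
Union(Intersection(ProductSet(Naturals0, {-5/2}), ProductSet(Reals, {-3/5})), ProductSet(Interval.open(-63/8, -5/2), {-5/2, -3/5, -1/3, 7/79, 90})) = ProductSet(Interval.open(-63/8, -5/2), {-5/2, -3/5, -1/3, 7/79, 90})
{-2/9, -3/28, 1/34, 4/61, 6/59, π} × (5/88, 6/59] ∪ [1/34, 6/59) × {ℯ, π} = ([1/34, 6/59) × {ℯ, π}) ∪ ({-2/9, -3/28, 1/34, 4/61, 6/59, π} × (5/88, 6/59])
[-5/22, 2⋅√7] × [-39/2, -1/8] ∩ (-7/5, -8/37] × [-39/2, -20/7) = [-5/22, -8/37] × [-39/2, -20/7)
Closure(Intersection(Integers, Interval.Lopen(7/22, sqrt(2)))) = Range(1, 2, 1)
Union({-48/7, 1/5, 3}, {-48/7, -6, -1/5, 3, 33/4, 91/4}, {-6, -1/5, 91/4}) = {-48/7, -6, -1/5, 1/5, 3, 33/4, 91/4}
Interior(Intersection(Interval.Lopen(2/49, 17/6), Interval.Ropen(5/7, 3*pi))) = Interval.open(5/7, 17/6)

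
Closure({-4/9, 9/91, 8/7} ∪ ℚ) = ℝ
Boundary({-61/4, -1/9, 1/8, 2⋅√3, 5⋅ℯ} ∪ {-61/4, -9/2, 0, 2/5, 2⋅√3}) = {-61/4, -9/2, -1/9, 0, 1/8, 2/5, 2⋅√3, 5⋅ℯ}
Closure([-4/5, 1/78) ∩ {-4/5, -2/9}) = {-4/5, -2/9}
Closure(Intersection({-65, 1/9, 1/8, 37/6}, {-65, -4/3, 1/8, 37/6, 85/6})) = {-65, 1/8, 37/6}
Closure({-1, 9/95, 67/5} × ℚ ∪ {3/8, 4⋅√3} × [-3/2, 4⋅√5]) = ({-1, 9/95, 67/5} × ℝ) ∪ ({3/8, 4⋅√3} × [-3/2, 4⋅√5])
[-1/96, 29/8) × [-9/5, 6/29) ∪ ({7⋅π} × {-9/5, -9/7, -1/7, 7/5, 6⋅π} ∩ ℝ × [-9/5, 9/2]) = ({7⋅π} × {-9/5, -9/7, -1/7, 7/5}) ∪ ([-1/96, 29/8) × [-9/5, 6/29))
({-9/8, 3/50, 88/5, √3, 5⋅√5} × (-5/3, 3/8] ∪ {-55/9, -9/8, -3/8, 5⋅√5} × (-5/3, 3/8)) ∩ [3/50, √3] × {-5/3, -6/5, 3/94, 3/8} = {3/50, √3} × {-6/5, 3/94, 3/8}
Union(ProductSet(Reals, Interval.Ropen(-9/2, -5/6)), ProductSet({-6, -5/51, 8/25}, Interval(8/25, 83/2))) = Union(ProductSet({-6, -5/51, 8/25}, Interval(8/25, 83/2)), ProductSet(Reals, Interval.Ropen(-9/2, -5/6)))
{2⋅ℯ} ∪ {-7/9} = {-7/9, 2⋅ℯ}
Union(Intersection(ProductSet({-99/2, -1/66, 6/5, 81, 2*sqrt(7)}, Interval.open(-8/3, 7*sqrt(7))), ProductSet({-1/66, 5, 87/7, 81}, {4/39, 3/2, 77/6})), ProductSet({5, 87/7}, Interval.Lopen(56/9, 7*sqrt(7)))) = Union(ProductSet({-1/66, 81}, {4/39, 3/2, 77/6}), ProductSet({5, 87/7}, Interval.Lopen(56/9, 7*sqrt(7))))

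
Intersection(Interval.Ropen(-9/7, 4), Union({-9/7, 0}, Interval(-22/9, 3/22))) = Interval(-9/7, 3/22)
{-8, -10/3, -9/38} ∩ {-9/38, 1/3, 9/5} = {-9/38}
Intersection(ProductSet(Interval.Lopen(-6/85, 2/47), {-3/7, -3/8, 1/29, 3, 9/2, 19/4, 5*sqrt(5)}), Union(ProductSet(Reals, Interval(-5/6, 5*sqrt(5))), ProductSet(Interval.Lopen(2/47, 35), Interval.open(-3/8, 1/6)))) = ProductSet(Interval.Lopen(-6/85, 2/47), {-3/7, -3/8, 1/29, 3, 9/2, 19/4, 5*sqrt(5)})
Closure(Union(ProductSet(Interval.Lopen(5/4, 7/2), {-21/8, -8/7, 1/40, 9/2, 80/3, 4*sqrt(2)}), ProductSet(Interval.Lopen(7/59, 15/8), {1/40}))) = Union(ProductSet(Interval(7/59, 15/8), {1/40}), ProductSet(Interval(5/4, 7/2), {-21/8, -8/7, 1/40, 9/2, 80/3, 4*sqrt(2)}))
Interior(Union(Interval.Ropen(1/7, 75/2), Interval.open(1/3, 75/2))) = Interval.open(1/7, 75/2)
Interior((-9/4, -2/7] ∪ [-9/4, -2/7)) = (-9/4, -2/7)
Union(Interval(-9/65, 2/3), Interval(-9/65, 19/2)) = Interval(-9/65, 19/2)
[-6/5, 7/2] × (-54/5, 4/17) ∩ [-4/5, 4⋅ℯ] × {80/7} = ∅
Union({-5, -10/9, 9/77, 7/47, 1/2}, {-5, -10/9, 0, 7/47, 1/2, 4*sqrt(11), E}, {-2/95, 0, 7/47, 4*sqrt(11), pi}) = {-5, -10/9, -2/95, 0, 9/77, 7/47, 1/2, 4*sqrt(11), E, pi}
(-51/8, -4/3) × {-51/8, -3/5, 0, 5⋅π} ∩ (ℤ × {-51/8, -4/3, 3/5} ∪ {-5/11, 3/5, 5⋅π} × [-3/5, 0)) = {-6, -5, …, -2} × {-51/8}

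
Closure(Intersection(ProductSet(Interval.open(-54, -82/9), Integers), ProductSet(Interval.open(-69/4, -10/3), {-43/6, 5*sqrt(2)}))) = EmptySet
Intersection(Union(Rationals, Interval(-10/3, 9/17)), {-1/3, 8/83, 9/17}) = {-1/3, 8/83, 9/17}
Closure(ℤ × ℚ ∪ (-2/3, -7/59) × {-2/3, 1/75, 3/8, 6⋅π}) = (ℤ × ℝ) ∪ ([-2/3, -7/59] × {-2/3, 1/75, 3/8, 6⋅π})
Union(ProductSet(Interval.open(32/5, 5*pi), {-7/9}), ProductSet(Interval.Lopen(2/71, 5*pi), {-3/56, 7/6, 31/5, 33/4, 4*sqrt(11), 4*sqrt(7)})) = Union(ProductSet(Interval.Lopen(2/71, 5*pi), {-3/56, 7/6, 31/5, 33/4, 4*sqrt(11), 4*sqrt(7)}), ProductSet(Interval.open(32/5, 5*pi), {-7/9}))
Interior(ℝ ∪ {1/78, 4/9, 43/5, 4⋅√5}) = ℝ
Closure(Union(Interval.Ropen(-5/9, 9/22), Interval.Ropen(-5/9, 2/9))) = Interval(-5/9, 9/22)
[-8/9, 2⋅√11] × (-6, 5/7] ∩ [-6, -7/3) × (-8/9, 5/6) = ∅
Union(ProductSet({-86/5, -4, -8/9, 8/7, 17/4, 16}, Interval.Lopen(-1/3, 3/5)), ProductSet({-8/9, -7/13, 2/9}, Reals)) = Union(ProductSet({-8/9, -7/13, 2/9}, Reals), ProductSet({-86/5, -4, -8/9, 8/7, 17/4, 16}, Interval.Lopen(-1/3, 3/5)))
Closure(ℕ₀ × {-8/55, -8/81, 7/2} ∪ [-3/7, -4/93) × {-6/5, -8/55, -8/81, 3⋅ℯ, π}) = (ℕ₀ × {-8/55, -8/81, 7/2}) ∪ ([-3/7, -4/93] × {-6/5, -8/55, -8/81, 3⋅ℯ, π})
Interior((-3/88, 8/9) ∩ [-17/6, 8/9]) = (-3/88, 8/9)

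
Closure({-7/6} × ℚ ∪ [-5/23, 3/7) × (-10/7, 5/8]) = ({-5/23, 3/7} × [-10/7, 5/8]) ∪ ([-5/23, 3/7] × {-10/7, 5/8}) ∪ ({-7/6} × (ℚ ∪ (-∞, ∞))) ∪ ([-5/23, 3/7) × (-10/7, 5/8])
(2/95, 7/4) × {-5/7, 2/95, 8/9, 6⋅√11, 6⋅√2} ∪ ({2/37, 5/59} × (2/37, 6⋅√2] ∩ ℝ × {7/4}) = ({2/37, 5/59} × {7/4}) ∪ ((2/95, 7/4) × {-5/7, 2/95, 8/9, 6⋅√11, 6⋅√2})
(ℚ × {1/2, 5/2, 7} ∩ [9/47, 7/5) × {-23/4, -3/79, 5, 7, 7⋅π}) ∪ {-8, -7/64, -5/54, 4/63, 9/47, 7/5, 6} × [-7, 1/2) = ((ℚ ∩ [9/47, 7/5)) × {7}) ∪ ({-8, -7/64, -5/54, 4/63, 9/47, 7/5, 6} × [-7, 1/2))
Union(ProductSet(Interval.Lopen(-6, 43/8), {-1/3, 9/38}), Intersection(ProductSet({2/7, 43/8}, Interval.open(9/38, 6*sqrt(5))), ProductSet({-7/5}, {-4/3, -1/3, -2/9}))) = ProductSet(Interval.Lopen(-6, 43/8), {-1/3, 9/38})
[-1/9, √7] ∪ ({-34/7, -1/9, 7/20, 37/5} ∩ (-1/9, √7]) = [-1/9, √7]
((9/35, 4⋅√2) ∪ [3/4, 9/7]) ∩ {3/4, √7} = {3/4, √7}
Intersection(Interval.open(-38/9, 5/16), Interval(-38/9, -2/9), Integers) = Range(-4, 0, 1)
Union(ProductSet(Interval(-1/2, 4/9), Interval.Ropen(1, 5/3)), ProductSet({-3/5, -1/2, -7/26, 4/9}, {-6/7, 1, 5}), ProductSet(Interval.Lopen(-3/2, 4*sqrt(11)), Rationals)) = Union(ProductSet(Interval.Lopen(-3/2, 4*sqrt(11)), Rationals), ProductSet(Interval(-1/2, 4/9), Interval.Ropen(1, 5/3)))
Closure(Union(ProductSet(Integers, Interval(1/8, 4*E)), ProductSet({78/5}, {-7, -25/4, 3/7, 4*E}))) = Union(ProductSet({78/5}, {-7, -25/4, 3/7, 4*E}), ProductSet(Integers, Interval(1/8, 4*E)))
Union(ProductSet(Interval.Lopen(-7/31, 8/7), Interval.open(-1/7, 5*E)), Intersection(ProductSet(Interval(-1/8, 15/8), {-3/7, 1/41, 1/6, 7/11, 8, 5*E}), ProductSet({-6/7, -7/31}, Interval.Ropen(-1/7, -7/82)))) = ProductSet(Interval.Lopen(-7/31, 8/7), Interval.open(-1/7, 5*E))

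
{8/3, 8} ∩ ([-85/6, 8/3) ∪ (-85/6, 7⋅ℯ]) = {8/3, 8}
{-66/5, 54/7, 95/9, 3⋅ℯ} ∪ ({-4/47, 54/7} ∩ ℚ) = {-66/5, -4/47, 54/7, 95/9, 3⋅ℯ}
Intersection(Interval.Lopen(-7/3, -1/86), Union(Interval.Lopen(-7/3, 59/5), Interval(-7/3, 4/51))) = Interval.Lopen(-7/3, -1/86)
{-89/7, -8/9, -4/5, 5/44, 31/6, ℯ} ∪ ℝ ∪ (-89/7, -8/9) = (-∞, ∞)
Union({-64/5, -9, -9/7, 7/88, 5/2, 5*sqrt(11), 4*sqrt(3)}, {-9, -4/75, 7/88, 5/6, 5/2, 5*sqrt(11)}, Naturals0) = Union({-64/5, -9, -9/7, -4/75, 7/88, 5/6, 5/2, 5*sqrt(11), 4*sqrt(3)}, Naturals0)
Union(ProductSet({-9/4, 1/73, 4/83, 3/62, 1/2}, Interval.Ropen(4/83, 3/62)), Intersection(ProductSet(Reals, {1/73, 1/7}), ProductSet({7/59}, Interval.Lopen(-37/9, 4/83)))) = Union(ProductSet({7/59}, {1/73}), ProductSet({-9/4, 1/73, 4/83, 3/62, 1/2}, Interval.Ropen(4/83, 3/62)))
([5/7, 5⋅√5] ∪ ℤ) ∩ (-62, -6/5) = {-61, -60, …, -2}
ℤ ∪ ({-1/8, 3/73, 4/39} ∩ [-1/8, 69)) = ℤ ∪ {-1/8, 3/73, 4/39}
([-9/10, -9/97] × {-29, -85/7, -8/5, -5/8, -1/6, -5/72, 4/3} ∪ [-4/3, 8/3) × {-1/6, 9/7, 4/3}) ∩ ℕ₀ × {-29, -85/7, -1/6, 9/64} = {0, 1, 2} × {-1/6}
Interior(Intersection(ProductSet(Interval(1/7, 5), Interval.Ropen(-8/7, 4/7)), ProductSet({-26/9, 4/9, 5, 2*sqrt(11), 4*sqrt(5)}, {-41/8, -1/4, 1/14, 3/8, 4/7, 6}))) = EmptySet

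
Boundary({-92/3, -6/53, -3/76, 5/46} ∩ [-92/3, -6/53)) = {-92/3}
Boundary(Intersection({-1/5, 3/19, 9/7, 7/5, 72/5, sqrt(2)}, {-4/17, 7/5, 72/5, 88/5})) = {7/5, 72/5}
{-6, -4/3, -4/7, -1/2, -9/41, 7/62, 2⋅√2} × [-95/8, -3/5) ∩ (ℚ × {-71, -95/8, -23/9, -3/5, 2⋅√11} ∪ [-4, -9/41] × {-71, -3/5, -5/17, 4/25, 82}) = {-6, -4/3, -4/7, -1/2, -9/41, 7/62} × {-95/8, -23/9}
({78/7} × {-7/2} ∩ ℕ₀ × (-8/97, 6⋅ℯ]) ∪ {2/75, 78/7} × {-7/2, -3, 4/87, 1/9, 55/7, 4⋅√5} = {2/75, 78/7} × {-7/2, -3, 4/87, 1/9, 55/7, 4⋅√5}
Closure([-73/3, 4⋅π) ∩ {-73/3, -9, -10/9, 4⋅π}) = {-73/3, -9, -10/9}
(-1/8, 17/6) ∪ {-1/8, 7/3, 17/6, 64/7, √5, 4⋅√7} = [-1/8, 17/6] ∪ {64/7, 4⋅√7}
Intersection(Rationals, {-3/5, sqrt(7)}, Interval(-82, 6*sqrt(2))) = {-3/5}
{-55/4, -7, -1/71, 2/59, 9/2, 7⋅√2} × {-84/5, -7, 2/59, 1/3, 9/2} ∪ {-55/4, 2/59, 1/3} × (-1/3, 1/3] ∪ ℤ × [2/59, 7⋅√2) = ({-55/4, 2/59, 1/3} × (-1/3, 1/3]) ∪ (ℤ × [2/59, 7⋅√2)) ∪ ({-55/4, -7, -1/71, 2/59, 9/2, 7⋅√2} × {-84/5, -7, 2/59, 1/3, 9/2})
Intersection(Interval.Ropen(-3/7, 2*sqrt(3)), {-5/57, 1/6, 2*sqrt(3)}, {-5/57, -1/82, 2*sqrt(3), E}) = {-5/57}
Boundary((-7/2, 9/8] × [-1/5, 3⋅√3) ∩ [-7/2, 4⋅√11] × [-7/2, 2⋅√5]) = ({-7/2, 9/8} × [-1/5, 2⋅√5]) ∪ ([-7/2, 9/8] × {-1/5, 2⋅√5})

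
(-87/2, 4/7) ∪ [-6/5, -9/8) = (-87/2, 4/7)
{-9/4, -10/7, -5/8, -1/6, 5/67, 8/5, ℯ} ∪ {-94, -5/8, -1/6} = {-94, -9/4, -10/7, -5/8, -1/6, 5/67, 8/5, ℯ}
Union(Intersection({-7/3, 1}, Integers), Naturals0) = Naturals0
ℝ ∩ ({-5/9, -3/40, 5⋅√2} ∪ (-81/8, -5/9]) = (-81/8, -5/9] ∪ {-3/40, 5⋅√2}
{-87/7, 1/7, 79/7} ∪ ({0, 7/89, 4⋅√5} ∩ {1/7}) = {-87/7, 1/7, 79/7}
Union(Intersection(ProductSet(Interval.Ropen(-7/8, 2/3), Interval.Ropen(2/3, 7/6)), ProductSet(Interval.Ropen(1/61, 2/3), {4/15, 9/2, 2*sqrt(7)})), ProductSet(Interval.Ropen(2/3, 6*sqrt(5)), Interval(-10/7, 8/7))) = ProductSet(Interval.Ropen(2/3, 6*sqrt(5)), Interval(-10/7, 8/7))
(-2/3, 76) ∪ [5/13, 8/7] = (-2/3, 76)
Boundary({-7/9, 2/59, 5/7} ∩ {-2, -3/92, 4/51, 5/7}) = {5/7}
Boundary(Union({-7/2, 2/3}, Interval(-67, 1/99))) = {-67, 1/99, 2/3}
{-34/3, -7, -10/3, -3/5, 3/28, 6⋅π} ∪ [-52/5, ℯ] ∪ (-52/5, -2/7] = {-34/3, 6⋅π} ∪ [-52/5, ℯ]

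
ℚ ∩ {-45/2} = {-45/2}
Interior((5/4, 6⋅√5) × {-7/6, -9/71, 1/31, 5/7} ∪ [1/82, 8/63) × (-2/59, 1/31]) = (1/82, 8/63) × (-2/59, 1/31)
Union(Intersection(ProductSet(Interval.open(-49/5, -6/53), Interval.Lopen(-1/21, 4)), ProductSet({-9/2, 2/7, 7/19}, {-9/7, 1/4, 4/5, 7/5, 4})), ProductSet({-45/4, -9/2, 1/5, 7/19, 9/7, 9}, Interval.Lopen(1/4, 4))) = Union(ProductSet({-9/2}, {1/4, 4/5, 7/5, 4}), ProductSet({-45/4, -9/2, 1/5, 7/19, 9/7, 9}, Interval.Lopen(1/4, 4)))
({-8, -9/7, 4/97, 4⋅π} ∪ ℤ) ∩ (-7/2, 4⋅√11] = {-3, -2, …, 13} ∪ {-9/7, 4/97, 4⋅π}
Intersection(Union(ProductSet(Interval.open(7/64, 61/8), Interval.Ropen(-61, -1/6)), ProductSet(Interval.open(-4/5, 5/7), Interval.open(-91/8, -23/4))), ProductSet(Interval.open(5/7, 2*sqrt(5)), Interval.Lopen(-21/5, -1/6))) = ProductSet(Interval.open(5/7, 2*sqrt(5)), Interval.open(-21/5, -1/6))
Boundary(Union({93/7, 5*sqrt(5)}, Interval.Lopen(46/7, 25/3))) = {46/7, 25/3, 93/7, 5*sqrt(5)}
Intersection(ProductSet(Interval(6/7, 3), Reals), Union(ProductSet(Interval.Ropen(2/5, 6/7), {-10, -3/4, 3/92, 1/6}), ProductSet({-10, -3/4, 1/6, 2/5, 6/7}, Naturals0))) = ProductSet({6/7}, Naturals0)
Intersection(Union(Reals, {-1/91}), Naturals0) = Naturals0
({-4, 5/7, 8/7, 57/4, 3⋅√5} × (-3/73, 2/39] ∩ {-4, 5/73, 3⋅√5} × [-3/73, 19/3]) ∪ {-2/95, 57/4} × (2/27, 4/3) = ({-2/95, 57/4} × (2/27, 4/3)) ∪ ({-4, 3⋅√5} × (-3/73, 2/39])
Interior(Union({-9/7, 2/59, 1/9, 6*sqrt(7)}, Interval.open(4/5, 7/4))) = Interval.open(4/5, 7/4)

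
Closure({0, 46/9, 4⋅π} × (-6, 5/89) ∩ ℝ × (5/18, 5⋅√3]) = ∅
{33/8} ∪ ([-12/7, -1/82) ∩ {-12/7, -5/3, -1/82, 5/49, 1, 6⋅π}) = {-12/7, -5/3, 33/8}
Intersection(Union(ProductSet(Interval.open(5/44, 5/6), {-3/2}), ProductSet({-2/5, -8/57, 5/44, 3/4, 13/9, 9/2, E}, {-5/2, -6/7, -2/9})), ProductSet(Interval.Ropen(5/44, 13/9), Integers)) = EmptySet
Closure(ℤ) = ℤ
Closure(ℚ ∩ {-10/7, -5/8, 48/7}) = {-10/7, -5/8, 48/7}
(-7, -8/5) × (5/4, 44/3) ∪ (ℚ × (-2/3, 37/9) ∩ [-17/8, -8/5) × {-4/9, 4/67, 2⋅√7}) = ((ℚ ∩ [-17/8, -8/5)) × {-4/9, 4/67}) ∪ ((-7, -8/5) × (5/4, 44/3))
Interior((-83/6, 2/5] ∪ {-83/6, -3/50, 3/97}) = (-83/6, 2/5)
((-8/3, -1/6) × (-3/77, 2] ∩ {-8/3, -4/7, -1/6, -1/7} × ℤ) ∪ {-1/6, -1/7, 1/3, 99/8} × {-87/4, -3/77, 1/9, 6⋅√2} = ({-4/7} × {0, 1, 2}) ∪ ({-1/6, -1/7, 1/3, 99/8} × {-87/4, -3/77, 1/9, 6⋅√2})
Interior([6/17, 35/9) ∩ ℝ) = (6/17, 35/9)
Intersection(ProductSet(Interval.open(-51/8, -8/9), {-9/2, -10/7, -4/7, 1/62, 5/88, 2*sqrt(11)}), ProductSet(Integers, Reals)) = ProductSet(Range(-6, 0, 1), {-9/2, -10/7, -4/7, 1/62, 5/88, 2*sqrt(11)})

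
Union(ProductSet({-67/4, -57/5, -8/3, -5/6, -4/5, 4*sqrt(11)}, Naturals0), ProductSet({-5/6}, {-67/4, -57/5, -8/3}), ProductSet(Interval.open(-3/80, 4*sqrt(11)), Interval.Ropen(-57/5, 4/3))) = Union(ProductSet({-5/6}, {-67/4, -57/5, -8/3}), ProductSet({-67/4, -57/5, -8/3, -5/6, -4/5, 4*sqrt(11)}, Naturals0), ProductSet(Interval.open(-3/80, 4*sqrt(11)), Interval.Ropen(-57/5, 4/3)))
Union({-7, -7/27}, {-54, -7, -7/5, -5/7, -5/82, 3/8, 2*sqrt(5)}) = {-54, -7, -7/5, -5/7, -7/27, -5/82, 3/8, 2*sqrt(5)}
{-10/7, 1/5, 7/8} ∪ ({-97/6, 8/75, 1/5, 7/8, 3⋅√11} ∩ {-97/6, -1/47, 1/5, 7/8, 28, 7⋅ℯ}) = {-97/6, -10/7, 1/5, 7/8}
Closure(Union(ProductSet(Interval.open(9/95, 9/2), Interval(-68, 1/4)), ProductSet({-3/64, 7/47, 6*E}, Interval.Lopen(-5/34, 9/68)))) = Union(ProductSet({-3/64, 6*E}, Interval(-5/34, 9/68)), ProductSet({-3/64, 7/47, 6*E}, Interval.Lopen(-5/34, 9/68)), ProductSet(Interval(9/95, 9/2), Interval(-68, 1/4)))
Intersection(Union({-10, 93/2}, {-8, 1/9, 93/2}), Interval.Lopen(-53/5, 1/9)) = {-10, -8, 1/9}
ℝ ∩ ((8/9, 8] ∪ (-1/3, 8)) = (-1/3, 8]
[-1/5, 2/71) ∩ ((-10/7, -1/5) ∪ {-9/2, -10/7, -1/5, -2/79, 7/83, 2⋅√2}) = {-1/5, -2/79}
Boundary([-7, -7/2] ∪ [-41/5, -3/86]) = {-41/5, -3/86}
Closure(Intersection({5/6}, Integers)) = EmptySet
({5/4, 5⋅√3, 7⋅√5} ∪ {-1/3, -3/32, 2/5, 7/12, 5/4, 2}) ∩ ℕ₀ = {2}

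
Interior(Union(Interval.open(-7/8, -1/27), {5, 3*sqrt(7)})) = Interval.open(-7/8, -1/27)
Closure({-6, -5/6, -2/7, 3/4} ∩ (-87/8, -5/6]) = {-6, -5/6}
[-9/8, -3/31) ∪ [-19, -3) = [-19, -3) ∪ [-9/8, -3/31)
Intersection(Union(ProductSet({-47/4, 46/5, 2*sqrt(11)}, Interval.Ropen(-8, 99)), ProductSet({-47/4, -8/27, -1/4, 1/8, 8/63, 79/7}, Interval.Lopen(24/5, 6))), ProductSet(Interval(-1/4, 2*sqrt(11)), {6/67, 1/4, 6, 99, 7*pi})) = Union(ProductSet({2*sqrt(11)}, {6/67, 1/4, 6, 7*pi}), ProductSet({-1/4, 1/8, 8/63}, {6}))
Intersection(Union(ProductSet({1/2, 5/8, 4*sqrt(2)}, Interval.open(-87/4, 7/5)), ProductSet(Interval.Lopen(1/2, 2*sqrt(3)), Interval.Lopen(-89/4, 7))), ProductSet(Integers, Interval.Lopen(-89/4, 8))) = ProductSet(Range(1, 4, 1), Interval.Lopen(-89/4, 7))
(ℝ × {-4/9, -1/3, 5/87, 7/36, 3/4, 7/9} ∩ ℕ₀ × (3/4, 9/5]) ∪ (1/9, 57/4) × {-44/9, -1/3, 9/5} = (ℕ₀ × {7/9}) ∪ ((1/9, 57/4) × {-44/9, -1/3, 9/5})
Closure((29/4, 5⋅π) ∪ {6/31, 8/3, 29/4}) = {6/31, 8/3} ∪ [29/4, 5⋅π]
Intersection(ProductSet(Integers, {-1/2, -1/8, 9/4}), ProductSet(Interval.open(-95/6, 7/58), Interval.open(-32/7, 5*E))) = ProductSet(Range(-15, 1, 1), {-1/2, -1/8, 9/4})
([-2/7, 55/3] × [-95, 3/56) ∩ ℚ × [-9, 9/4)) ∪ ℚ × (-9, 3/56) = (ℚ × (-9, 3/56)) ∪ ((ℚ ∩ [-2/7, 55/3]) × [-9, 3/56))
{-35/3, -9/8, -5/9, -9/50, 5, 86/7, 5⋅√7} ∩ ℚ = {-35/3, -9/8, -5/9, -9/50, 5, 86/7}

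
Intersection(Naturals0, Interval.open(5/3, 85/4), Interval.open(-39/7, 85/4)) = Range(2, 22, 1)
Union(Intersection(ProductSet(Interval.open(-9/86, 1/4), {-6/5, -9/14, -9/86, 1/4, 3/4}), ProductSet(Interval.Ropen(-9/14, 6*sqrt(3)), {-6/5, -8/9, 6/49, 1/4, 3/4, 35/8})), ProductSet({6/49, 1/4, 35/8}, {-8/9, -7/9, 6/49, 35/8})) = Union(ProductSet({6/49, 1/4, 35/8}, {-8/9, -7/9, 6/49, 35/8}), ProductSet(Interval.open(-9/86, 1/4), {-6/5, 1/4, 3/4}))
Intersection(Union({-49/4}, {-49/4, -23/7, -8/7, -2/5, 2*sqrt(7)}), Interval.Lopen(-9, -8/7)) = {-23/7, -8/7}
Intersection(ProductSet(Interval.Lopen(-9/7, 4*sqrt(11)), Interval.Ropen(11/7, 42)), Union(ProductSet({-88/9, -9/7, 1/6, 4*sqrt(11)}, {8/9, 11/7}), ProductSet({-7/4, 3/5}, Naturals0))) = Union(ProductSet({3/5}, Range(2, 42, 1)), ProductSet({1/6, 4*sqrt(11)}, {11/7}))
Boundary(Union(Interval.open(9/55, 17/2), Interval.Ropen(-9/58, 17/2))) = {-9/58, 17/2}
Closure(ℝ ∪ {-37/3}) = ℝ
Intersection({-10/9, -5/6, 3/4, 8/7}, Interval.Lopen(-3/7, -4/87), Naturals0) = EmptySet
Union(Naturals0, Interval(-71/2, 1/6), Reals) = Interval(-oo, oo)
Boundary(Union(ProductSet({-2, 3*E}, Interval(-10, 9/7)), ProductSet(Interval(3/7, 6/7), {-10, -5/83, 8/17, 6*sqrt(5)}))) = Union(ProductSet({-2, 3*E}, Interval(-10, 9/7)), ProductSet(Interval(3/7, 6/7), {-10, -5/83, 8/17, 6*sqrt(5)}))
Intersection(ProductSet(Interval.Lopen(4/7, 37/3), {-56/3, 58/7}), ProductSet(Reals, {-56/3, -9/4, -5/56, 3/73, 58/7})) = ProductSet(Interval.Lopen(4/7, 37/3), {-56/3, 58/7})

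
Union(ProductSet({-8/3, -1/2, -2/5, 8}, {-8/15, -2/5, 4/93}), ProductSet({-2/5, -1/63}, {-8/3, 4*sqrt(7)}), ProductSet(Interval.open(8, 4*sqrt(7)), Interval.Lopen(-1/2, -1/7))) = Union(ProductSet({-2/5, -1/63}, {-8/3, 4*sqrt(7)}), ProductSet({-8/3, -1/2, -2/5, 8}, {-8/15, -2/5, 4/93}), ProductSet(Interval.open(8, 4*sqrt(7)), Interval.Lopen(-1/2, -1/7)))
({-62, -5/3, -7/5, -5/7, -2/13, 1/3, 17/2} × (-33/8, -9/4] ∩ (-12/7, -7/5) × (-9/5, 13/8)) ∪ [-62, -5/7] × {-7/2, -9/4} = [-62, -5/7] × {-7/2, -9/4}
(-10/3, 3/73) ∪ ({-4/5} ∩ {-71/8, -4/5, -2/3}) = (-10/3, 3/73)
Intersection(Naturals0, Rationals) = Naturals0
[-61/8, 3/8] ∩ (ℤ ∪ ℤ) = {-7, -6, …, 0}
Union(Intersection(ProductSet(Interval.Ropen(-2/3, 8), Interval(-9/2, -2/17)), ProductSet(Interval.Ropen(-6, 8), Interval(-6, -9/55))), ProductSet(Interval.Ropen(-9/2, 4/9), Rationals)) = Union(ProductSet(Interval.Ropen(-9/2, 4/9), Rationals), ProductSet(Interval.Ropen(-2/3, 8), Interval(-9/2, -9/55)))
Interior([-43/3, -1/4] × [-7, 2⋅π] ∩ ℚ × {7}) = ∅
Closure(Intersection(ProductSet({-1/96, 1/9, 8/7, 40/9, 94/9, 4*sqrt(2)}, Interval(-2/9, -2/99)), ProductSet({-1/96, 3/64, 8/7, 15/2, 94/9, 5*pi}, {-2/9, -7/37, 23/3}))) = ProductSet({-1/96, 8/7, 94/9}, {-2/9, -7/37})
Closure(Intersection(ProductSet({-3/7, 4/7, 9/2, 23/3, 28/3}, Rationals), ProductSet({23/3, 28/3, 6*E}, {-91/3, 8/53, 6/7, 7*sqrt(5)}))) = ProductSet({23/3, 28/3}, {-91/3, 8/53, 6/7})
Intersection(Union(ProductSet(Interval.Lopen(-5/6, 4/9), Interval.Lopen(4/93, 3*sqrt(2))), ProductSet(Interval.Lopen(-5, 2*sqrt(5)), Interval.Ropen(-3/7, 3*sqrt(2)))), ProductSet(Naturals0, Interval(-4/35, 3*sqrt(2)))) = Union(ProductSet(Range(0, 1, 1), Interval.Lopen(4/93, 3*sqrt(2))), ProductSet(Range(0, 5, 1), Interval.Ropen(-4/35, 3*sqrt(2))))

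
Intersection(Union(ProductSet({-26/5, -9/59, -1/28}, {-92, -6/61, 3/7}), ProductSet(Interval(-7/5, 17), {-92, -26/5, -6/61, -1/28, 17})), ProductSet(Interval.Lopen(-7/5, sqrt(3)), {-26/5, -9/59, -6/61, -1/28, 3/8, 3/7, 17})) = Union(ProductSet({-9/59, -1/28}, {-6/61, 3/7}), ProductSet(Interval.Lopen(-7/5, sqrt(3)), {-26/5, -6/61, -1/28, 17}))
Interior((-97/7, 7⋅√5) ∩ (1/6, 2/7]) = (1/6, 2/7)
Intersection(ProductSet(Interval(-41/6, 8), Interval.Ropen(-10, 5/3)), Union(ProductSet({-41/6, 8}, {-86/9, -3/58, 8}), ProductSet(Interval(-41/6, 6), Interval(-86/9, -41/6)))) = Union(ProductSet({-41/6, 8}, {-86/9, -3/58}), ProductSet(Interval(-41/6, 6), Interval(-86/9, -41/6)))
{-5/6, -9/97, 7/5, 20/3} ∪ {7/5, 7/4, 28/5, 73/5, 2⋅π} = {-5/6, -9/97, 7/5, 7/4, 28/5, 20/3, 73/5, 2⋅π}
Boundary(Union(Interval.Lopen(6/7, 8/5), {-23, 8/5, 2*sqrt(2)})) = {-23, 6/7, 8/5, 2*sqrt(2)}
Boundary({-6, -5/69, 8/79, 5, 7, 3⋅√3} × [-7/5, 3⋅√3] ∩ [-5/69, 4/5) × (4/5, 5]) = {-5/69, 8/79} × [4/5, 5]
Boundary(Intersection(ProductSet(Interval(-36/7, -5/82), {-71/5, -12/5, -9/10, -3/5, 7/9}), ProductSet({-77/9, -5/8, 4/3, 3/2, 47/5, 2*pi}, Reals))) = ProductSet({-5/8}, {-71/5, -12/5, -9/10, -3/5, 7/9})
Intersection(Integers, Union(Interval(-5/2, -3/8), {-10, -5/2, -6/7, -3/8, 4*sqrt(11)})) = Union({-10}, Range(-2, 0, 1))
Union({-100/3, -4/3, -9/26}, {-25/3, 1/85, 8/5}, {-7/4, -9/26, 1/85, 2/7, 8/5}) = {-100/3, -25/3, -7/4, -4/3, -9/26, 1/85, 2/7, 8/5}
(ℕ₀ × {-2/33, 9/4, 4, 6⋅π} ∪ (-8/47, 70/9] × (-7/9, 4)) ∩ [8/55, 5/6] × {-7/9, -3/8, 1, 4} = [8/55, 5/6] × {-3/8, 1}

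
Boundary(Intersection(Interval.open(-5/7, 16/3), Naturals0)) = Range(0, 6, 1)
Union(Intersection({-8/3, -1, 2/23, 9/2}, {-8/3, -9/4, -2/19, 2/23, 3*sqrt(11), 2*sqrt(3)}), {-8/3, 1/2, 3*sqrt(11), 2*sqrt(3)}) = {-8/3, 2/23, 1/2, 3*sqrt(11), 2*sqrt(3)}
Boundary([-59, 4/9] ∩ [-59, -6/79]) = {-59, -6/79}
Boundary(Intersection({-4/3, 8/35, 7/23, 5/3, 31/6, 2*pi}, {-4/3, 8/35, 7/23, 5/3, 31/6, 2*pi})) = {-4/3, 8/35, 7/23, 5/3, 31/6, 2*pi}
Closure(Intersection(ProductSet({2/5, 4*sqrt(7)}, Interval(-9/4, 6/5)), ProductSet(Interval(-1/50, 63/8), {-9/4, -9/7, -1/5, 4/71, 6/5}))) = ProductSet({2/5}, {-9/4, -9/7, -1/5, 4/71, 6/5})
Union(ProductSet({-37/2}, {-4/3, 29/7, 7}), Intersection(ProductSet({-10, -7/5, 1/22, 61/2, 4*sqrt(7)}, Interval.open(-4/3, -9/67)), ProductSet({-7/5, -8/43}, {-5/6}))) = Union(ProductSet({-37/2}, {-4/3, 29/7, 7}), ProductSet({-7/5}, {-5/6}))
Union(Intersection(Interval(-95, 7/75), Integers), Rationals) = Union(Range(-95, 1, 1), Rationals)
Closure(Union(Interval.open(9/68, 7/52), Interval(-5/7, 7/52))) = Interval(-5/7, 7/52)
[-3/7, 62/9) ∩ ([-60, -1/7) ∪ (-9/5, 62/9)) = [-3/7, 62/9)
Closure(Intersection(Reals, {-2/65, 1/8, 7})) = {-2/65, 1/8, 7}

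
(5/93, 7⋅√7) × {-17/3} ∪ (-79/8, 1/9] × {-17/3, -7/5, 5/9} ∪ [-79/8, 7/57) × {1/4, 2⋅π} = ((-79/8, 1/9] × {-17/3, -7/5, 5/9}) ∪ ([-79/8, 7/57) × {1/4, 2⋅π}) ∪ ((5/93, 7⋅√7) × {-17/3})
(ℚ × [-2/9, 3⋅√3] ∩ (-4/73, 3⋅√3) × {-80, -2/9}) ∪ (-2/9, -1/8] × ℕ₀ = ((-2/9, -1/8] × ℕ₀) ∪ ((ℚ ∩ (-4/73, 3⋅√3)) × {-2/9})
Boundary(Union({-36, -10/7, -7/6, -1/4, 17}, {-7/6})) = {-36, -10/7, -7/6, -1/4, 17}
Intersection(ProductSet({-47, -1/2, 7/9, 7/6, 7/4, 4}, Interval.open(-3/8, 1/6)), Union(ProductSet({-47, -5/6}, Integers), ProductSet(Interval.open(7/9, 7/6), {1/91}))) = ProductSet({-47}, Range(0, 1, 1))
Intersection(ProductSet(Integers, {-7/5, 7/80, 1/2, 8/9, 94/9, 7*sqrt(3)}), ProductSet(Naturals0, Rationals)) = ProductSet(Naturals0, {-7/5, 7/80, 1/2, 8/9, 94/9})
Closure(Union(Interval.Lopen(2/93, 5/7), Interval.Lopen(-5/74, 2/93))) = Interval(-5/74, 5/7)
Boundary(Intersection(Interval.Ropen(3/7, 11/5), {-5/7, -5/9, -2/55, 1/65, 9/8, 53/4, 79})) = {9/8}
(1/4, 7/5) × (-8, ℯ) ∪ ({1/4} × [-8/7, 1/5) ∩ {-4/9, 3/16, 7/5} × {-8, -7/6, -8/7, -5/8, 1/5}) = (1/4, 7/5) × (-8, ℯ)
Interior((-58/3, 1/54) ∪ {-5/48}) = (-58/3, 1/54)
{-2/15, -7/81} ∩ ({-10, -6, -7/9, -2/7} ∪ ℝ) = {-2/15, -7/81}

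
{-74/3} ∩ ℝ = {-74/3}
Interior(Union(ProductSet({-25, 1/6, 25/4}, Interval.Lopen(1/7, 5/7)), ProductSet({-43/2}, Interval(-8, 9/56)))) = EmptySet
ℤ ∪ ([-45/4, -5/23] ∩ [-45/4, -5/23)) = ℤ ∪ [-45/4, -5/23)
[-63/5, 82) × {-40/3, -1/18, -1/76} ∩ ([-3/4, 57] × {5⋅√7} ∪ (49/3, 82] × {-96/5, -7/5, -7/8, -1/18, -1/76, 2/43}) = (49/3, 82) × {-1/18, -1/76}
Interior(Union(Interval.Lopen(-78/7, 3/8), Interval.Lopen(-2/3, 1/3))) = Interval.open(-78/7, 3/8)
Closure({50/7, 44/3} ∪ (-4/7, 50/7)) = [-4/7, 50/7] ∪ {44/3}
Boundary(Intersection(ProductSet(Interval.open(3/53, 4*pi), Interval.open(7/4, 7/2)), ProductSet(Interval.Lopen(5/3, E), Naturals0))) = ProductSet(Interval(5/3, E), Range(2, 4, 1))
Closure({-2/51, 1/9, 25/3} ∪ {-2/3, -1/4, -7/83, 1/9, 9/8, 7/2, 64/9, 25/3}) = {-2/3, -1/4, -7/83, -2/51, 1/9, 9/8, 7/2, 64/9, 25/3}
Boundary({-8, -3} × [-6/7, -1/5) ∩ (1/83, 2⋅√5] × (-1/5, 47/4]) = ∅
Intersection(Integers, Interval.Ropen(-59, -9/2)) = Range(-59, -4, 1)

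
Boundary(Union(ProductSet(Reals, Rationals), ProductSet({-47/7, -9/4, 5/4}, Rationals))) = ProductSet(Reals, Reals)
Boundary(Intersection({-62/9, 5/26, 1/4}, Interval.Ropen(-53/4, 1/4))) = {-62/9, 5/26}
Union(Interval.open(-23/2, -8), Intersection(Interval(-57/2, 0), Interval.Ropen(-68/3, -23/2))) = Union(Interval.Ropen(-68/3, -23/2), Interval.open(-23/2, -8))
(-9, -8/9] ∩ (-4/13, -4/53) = ∅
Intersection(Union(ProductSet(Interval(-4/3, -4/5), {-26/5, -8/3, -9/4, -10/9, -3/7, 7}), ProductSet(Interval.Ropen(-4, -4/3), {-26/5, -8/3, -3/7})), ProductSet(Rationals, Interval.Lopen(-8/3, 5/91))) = Union(ProductSet(Intersection(Interval.Ropen(-4, -4/3), Rationals), {-3/7}), ProductSet(Intersection(Interval(-4/3, -4/5), Rationals), {-9/4, -10/9, -3/7}))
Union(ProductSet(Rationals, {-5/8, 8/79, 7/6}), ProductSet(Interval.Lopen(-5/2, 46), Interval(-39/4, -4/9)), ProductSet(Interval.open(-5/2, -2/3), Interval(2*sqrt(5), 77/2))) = Union(ProductSet(Interval.open(-5/2, -2/3), Interval(2*sqrt(5), 77/2)), ProductSet(Interval.Lopen(-5/2, 46), Interval(-39/4, -4/9)), ProductSet(Rationals, {-5/8, 8/79, 7/6}))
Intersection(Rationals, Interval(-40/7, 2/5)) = Intersection(Interval(-40/7, 2/5), Rationals)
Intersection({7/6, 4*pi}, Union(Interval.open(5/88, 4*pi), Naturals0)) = {7/6}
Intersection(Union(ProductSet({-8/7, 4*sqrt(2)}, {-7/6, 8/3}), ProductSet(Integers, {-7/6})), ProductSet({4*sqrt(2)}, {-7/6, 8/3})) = ProductSet({4*sqrt(2)}, {-7/6, 8/3})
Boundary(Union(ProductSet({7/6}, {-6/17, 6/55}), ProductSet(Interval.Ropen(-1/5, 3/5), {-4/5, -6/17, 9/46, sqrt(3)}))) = Union(ProductSet({7/6}, {-6/17, 6/55}), ProductSet(Interval(-1/5, 3/5), {-4/5, -6/17, 9/46, sqrt(3)}))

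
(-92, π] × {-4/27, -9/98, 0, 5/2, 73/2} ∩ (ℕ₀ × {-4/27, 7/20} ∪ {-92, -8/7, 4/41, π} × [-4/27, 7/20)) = ({0, 1, 2, 3} × {-4/27}) ∪ ({-8/7, 4/41, π} × {-4/27, -9/98, 0})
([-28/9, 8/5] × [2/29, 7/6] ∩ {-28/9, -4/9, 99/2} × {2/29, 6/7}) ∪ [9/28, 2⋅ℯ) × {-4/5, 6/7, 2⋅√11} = ({-28/9, -4/9} × {2/29, 6/7}) ∪ ([9/28, 2⋅ℯ) × {-4/5, 6/7, 2⋅√11})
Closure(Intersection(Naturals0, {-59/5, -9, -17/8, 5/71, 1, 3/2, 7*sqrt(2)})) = {1}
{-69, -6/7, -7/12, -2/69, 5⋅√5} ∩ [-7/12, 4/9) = {-7/12, -2/69}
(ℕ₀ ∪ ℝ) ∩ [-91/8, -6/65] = [-91/8, -6/65]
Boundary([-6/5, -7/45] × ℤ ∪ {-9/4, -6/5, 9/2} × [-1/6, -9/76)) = ([-6/5, -7/45] × ℤ) ∪ ({-9/4, -6/5, 9/2} × [-1/6, -9/76])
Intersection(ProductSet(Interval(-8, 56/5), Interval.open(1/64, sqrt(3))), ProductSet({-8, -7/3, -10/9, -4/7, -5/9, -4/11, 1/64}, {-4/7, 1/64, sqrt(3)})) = EmptySet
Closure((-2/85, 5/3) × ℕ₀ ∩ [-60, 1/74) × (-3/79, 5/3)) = [-2/85, 1/74] × {0, 1}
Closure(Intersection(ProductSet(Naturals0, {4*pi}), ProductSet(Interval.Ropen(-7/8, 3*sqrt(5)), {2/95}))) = EmptySet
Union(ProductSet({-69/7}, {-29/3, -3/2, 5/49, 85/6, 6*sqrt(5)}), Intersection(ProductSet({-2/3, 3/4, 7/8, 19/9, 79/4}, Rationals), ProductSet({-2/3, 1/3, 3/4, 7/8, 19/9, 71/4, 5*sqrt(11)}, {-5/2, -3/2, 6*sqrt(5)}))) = Union(ProductSet({-69/7}, {-29/3, -3/2, 5/49, 85/6, 6*sqrt(5)}), ProductSet({-2/3, 3/4, 7/8, 19/9}, {-5/2, -3/2}))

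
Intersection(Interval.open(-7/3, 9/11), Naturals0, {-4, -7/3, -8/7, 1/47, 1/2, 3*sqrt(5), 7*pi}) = EmptySet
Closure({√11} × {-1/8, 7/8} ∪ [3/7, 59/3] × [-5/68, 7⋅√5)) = ({√11} × {-1/8, 7/8}) ∪ ([3/7, 59/3] × [-5/68, 7⋅√5])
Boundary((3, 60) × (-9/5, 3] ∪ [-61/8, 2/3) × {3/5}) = ([-61/8, 2/3] × {3/5}) ∪ ({3, 60} × [-9/5, 3]) ∪ ([3, 60] × {-9/5, 3})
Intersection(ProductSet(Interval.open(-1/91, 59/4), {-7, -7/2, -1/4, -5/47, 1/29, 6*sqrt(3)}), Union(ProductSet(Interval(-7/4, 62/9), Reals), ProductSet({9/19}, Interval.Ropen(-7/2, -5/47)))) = ProductSet(Interval.Lopen(-1/91, 62/9), {-7, -7/2, -1/4, -5/47, 1/29, 6*sqrt(3)})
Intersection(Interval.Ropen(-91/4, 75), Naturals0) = Range(0, 75, 1)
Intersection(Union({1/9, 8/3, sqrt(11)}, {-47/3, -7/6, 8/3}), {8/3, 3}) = {8/3}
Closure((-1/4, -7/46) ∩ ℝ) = [-1/4, -7/46]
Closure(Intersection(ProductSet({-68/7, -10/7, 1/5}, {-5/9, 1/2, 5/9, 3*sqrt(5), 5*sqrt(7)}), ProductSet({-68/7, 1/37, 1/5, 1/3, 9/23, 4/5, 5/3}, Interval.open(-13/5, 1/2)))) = ProductSet({-68/7, 1/5}, {-5/9})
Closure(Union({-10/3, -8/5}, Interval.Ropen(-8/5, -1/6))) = Union({-10/3}, Interval(-8/5, -1/6))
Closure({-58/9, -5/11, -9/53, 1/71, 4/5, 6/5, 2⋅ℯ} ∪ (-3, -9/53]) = {-58/9, 1/71, 4/5, 6/5, 2⋅ℯ} ∪ [-3, -9/53]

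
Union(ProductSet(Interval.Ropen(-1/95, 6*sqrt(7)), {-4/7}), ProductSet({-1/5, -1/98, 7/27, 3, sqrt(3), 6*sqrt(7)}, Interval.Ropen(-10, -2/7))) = Union(ProductSet({-1/5, -1/98, 7/27, 3, sqrt(3), 6*sqrt(7)}, Interval.Ropen(-10, -2/7)), ProductSet(Interval.Ropen(-1/95, 6*sqrt(7)), {-4/7}))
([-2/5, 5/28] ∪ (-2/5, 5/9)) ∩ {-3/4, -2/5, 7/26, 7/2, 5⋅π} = {-2/5, 7/26}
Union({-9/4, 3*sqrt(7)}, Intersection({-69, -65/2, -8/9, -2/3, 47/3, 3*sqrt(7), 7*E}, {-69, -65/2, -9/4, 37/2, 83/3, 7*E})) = {-69, -65/2, -9/4, 3*sqrt(7), 7*E}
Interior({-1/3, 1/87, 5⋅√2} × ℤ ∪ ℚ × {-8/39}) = ∅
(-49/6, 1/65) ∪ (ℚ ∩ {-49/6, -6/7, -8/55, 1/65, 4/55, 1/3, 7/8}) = [-49/6, 1/65] ∪ {4/55, 1/3, 7/8}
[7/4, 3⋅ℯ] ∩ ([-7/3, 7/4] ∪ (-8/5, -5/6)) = {7/4}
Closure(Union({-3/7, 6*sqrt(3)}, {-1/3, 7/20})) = {-3/7, -1/3, 7/20, 6*sqrt(3)}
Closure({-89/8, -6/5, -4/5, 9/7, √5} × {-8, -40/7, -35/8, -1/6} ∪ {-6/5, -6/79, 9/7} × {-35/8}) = ({-6/5, -6/79, 9/7} × {-35/8}) ∪ ({-89/8, -6/5, -4/5, 9/7, √5} × {-8, -40/7, -35/8, -1/6})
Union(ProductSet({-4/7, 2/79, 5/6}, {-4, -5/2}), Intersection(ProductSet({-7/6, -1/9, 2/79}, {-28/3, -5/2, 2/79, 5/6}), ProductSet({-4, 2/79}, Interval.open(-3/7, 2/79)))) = ProductSet({-4/7, 2/79, 5/6}, {-4, -5/2})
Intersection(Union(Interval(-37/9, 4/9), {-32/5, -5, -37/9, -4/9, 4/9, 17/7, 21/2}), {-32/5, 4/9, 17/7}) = {-32/5, 4/9, 17/7}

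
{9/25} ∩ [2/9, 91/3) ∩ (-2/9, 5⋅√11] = {9/25}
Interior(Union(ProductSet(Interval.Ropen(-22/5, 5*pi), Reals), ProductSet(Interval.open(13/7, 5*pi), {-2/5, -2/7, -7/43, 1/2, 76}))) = ProductSet(Interval.open(-22/5, 5*pi), Reals)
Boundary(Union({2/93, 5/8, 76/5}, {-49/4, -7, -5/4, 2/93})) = {-49/4, -7, -5/4, 2/93, 5/8, 76/5}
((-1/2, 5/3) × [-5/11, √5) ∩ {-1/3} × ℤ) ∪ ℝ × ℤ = ℝ × ℤ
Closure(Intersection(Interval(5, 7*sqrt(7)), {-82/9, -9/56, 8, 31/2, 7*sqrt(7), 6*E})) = {8, 31/2, 7*sqrt(7), 6*E}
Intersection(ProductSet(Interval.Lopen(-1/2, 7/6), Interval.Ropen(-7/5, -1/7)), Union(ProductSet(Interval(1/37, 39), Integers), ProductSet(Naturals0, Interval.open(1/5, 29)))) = ProductSet(Interval(1/37, 7/6), Range(-1, 0, 1))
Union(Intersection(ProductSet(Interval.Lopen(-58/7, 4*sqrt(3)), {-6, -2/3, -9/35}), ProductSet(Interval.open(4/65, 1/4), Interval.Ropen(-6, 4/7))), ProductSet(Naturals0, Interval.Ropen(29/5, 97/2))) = Union(ProductSet(Interval.open(4/65, 1/4), {-6, -2/3, -9/35}), ProductSet(Naturals0, Interval.Ropen(29/5, 97/2)))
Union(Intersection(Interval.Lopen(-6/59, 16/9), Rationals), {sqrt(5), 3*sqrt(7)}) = Union({sqrt(5), 3*sqrt(7)}, Intersection(Interval.Lopen(-6/59, 16/9), Rationals))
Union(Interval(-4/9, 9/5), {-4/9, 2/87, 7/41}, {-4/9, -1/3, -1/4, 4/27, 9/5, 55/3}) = Union({55/3}, Interval(-4/9, 9/5))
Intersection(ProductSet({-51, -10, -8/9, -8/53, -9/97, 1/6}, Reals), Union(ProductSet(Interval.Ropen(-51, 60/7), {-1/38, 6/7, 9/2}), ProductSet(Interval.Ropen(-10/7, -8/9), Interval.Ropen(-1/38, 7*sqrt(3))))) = ProductSet({-51, -10, -8/9, -8/53, -9/97, 1/6}, {-1/38, 6/7, 9/2})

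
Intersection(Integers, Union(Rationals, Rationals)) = Integers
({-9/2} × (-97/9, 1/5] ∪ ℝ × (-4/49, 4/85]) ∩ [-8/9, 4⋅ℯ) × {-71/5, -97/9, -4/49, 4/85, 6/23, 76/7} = [-8/9, 4⋅ℯ) × {4/85}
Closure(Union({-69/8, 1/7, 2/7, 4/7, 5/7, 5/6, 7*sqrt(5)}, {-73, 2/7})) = {-73, -69/8, 1/7, 2/7, 4/7, 5/7, 5/6, 7*sqrt(5)}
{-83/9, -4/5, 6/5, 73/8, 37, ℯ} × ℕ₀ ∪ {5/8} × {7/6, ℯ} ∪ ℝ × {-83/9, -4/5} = (ℝ × {-83/9, -4/5}) ∪ ({5/8} × {7/6, ℯ}) ∪ ({-83/9, -4/5, 6/5, 73/8, 37, ℯ} × ℕ₀)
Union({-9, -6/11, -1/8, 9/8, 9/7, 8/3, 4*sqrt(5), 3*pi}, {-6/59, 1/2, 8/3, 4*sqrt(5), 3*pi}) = {-9, -6/11, -1/8, -6/59, 1/2, 9/8, 9/7, 8/3, 4*sqrt(5), 3*pi}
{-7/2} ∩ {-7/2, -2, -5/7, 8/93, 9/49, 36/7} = {-7/2}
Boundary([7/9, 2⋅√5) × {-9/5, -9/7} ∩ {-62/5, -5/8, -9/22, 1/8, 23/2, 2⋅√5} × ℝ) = ∅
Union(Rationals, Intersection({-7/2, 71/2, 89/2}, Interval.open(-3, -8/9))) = Rationals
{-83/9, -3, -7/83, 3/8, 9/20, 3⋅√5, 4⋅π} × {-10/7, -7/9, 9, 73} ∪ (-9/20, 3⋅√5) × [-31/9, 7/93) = ((-9/20, 3⋅√5) × [-31/9, 7/93)) ∪ ({-83/9, -3, -7/83, 3/8, 9/20, 3⋅√5, 4⋅π} × {-10/7, -7/9, 9, 73})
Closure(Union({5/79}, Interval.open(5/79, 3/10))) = Interval(5/79, 3/10)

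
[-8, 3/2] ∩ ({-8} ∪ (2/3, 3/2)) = {-8} ∪ (2/3, 3/2)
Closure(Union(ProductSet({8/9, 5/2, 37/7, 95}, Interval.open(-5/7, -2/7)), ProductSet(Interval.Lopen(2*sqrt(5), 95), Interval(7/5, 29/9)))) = Union(ProductSet({8/9, 5/2, 37/7, 95}, Interval(-5/7, -2/7)), ProductSet(Interval(2*sqrt(5), 95), Interval(7/5, 29/9)))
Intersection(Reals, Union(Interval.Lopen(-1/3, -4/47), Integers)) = Union(Integers, Interval.Lopen(-1/3, -4/47))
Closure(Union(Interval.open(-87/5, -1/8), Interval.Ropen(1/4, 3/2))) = Union(Interval(-87/5, -1/8), Interval(1/4, 3/2))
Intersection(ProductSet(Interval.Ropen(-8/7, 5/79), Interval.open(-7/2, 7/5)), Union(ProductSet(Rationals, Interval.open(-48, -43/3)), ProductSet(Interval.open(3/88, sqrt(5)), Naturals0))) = ProductSet(Interval.open(3/88, 5/79), Range(0, 2, 1))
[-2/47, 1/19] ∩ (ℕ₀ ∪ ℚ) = ℚ ∩ [-2/47, 1/19]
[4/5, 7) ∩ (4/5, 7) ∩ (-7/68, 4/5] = ∅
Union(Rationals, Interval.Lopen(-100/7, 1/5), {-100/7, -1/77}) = Union(Interval(-100/7, 1/5), Rationals)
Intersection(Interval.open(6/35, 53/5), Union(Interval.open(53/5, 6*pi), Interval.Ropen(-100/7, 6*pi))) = Interval.open(6/35, 53/5)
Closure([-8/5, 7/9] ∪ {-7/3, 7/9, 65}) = {-7/3, 65} ∪ [-8/5, 7/9]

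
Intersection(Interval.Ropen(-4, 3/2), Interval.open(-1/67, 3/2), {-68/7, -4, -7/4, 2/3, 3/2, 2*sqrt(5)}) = {2/3}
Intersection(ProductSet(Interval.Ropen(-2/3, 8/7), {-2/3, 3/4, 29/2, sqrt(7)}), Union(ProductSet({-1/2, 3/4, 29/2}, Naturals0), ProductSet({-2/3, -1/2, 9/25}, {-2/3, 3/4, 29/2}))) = ProductSet({-2/3, -1/2, 9/25}, {-2/3, 3/4, 29/2})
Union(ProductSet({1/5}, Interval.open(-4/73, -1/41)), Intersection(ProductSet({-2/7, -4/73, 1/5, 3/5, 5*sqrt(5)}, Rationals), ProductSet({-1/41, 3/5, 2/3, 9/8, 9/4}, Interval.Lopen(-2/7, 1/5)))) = Union(ProductSet({1/5}, Interval.open(-4/73, -1/41)), ProductSet({3/5}, Intersection(Interval.Lopen(-2/7, 1/5), Rationals)))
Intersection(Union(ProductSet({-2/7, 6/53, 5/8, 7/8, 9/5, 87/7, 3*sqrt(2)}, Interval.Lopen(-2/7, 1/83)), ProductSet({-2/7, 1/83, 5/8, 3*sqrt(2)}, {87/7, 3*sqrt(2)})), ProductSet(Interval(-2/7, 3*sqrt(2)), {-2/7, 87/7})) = ProductSet({-2/7, 1/83, 5/8, 3*sqrt(2)}, {87/7})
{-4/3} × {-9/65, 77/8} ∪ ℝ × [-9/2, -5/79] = ({-4/3} × {-9/65, 77/8}) ∪ (ℝ × [-9/2, -5/79])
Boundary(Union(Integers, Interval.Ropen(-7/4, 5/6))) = Union(Complement(Integers, Interval.open(-7/4, 5/6)), {-7/4, 5/6})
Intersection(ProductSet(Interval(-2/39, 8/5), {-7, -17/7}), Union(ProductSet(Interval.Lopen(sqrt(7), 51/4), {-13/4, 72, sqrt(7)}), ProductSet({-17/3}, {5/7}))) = EmptySet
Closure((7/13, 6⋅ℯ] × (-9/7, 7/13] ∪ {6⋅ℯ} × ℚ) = ({6⋅ℯ} × ℝ) ∪ ({7/13, 6⋅ℯ} × [-9/7, 7/13]) ∪ ([7/13, 6⋅ℯ] × {-9/7, 7/13}) ∪ ((7/13, 6⋅ℯ] × (-9/7, 7/13])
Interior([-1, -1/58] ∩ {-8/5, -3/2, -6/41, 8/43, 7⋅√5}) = ∅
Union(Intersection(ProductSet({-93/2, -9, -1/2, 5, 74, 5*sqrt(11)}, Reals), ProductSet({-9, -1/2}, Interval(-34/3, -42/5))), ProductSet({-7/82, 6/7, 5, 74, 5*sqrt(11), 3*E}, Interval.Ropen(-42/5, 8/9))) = Union(ProductSet({-9, -1/2}, Interval(-34/3, -42/5)), ProductSet({-7/82, 6/7, 5, 74, 5*sqrt(11), 3*E}, Interval.Ropen(-42/5, 8/9)))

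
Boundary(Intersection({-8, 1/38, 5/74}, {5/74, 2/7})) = {5/74}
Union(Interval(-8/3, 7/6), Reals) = Interval(-oo, oo)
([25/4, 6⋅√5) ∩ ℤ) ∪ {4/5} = {4/5} ∪ {7, 8, …, 13}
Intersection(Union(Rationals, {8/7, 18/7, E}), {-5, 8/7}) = {-5, 8/7}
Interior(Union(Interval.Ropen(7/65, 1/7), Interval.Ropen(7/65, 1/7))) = Interval.open(7/65, 1/7)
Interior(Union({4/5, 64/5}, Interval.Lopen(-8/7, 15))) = Interval.open(-8/7, 15)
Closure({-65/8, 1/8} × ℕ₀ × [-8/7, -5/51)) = {-65/8, 1/8} × ℕ₀ × [-8/7, -5/51]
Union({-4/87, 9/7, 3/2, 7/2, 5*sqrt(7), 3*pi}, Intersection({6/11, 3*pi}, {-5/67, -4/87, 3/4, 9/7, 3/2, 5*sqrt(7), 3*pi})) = {-4/87, 9/7, 3/2, 7/2, 5*sqrt(7), 3*pi}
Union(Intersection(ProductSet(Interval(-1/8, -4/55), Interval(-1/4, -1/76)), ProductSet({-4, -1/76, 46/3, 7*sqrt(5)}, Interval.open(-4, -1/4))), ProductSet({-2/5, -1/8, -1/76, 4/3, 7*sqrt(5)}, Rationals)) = ProductSet({-2/5, -1/8, -1/76, 4/3, 7*sqrt(5)}, Rationals)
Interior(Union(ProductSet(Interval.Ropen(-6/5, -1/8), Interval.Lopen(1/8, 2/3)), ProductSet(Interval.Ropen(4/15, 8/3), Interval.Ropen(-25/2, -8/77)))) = Union(ProductSet(Interval.open(-6/5, -1/8), Interval.open(1/8, 2/3)), ProductSet(Interval.open(4/15, 8/3), Interval.open(-25/2, -8/77)))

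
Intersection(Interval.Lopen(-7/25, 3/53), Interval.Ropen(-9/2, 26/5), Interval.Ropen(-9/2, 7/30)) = Interval.Lopen(-7/25, 3/53)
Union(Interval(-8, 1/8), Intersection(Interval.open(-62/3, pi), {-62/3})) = Interval(-8, 1/8)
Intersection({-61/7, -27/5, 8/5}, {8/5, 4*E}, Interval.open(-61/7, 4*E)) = {8/5}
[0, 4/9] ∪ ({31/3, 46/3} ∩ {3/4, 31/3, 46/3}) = [0, 4/9] ∪ {31/3, 46/3}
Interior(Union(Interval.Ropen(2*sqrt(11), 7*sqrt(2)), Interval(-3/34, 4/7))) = Union(Interval.open(-3/34, 4/7), Interval.open(2*sqrt(11), 7*sqrt(2)))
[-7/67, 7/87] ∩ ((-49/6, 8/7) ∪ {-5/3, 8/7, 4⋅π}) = [-7/67, 7/87]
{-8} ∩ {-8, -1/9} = {-8}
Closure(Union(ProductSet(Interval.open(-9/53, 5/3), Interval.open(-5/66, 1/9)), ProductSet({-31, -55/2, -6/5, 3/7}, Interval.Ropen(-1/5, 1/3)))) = Union(ProductSet({-9/53, 5/3}, Interval(-5/66, 1/9)), ProductSet({-31, -55/2, -6/5, 3/7}, Interval(-1/5, 1/3)), ProductSet(Interval(-9/53, 5/3), {-5/66, 1/9}), ProductSet(Interval.open(-9/53, 5/3), Interval.open(-5/66, 1/9)))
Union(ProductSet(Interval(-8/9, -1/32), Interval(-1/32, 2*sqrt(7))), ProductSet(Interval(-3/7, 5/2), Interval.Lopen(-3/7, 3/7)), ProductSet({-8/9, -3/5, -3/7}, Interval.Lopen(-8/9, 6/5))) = Union(ProductSet({-8/9, -3/5, -3/7}, Interval.Lopen(-8/9, 6/5)), ProductSet(Interval(-8/9, -1/32), Interval(-1/32, 2*sqrt(7))), ProductSet(Interval(-3/7, 5/2), Interval.Lopen(-3/7, 3/7)))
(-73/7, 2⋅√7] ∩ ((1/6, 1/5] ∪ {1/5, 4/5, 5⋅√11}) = (1/6, 1/5] ∪ {4/5}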